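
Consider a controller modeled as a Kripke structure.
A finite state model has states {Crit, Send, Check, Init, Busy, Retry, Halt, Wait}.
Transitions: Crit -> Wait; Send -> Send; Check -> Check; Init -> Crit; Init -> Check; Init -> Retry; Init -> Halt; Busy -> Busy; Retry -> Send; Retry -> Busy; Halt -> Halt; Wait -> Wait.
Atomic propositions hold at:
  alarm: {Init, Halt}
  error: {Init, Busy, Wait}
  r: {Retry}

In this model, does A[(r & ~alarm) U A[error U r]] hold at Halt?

Sat(~alarm) = {Crit, Send, Check, Busy, Retry, Wait}
Sat(r & ~alarm) = {Retry}
A[error U r]: least fixpoint, start Z0 = Sat(r) = {Retry}, add states in Sat(error) with every successor in Z. Already a fixed point.
Sat(A[error U r]) = {Retry}
A[(r & ~alarm) U A[error U r]]: least fixpoint, start Z0 = Sat(A[error U r]) = {Retry}, add states in Sat(r & ~alarm) with every successor in Z. Already a fixed point.
Sat(A[(r & ~alarm) U A[error U r]]) = {Retry}
Halt ∉ Sat(A[(r & ~alarm) U A[error U r]]) = {Retry}, so the formula does not hold at Halt.

No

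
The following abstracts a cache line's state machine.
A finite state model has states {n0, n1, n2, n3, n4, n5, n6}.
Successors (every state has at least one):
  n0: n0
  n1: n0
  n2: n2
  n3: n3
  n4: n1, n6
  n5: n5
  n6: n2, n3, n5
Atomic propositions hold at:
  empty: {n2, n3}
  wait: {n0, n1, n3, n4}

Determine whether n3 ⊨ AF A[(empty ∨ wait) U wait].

Sat(empty ∨ wait) = {n0, n1, n2, n3, n4}
A[(empty ∨ wait) U wait]: least fixpoint, start Z0 = Sat(wait) = {n0, n1, n3, n4}, add states in Sat(empty ∨ wait) with every successor in Z. Already a fixed point.
Sat(A[(empty ∨ wait) U wait]) = {n0, n1, n3, n4}
AF A[(empty ∨ wait) U wait]: least fixpoint, start Z0 = {n0, n1, n3, n4}, add states with every successor in Z. Already a fixed point.
Sat(AF A[(empty ∨ wait) U wait]) = {n0, n1, n3, n4}
n3 ∈ Sat(AF A[(empty ∨ wait) U wait]) = {n0, n1, n3, n4}, so the formula holds at n3.

Yes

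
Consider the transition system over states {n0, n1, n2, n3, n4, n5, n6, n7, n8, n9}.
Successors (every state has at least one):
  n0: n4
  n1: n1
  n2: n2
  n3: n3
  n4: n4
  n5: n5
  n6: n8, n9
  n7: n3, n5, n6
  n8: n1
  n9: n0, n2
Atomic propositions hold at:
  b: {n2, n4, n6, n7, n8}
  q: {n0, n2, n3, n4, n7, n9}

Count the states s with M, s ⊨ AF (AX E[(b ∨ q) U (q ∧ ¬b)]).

Sat(b ∨ q) = {n0, n2, n3, n4, n6, n7, n8, n9}
Sat(¬b) = {n0, n1, n3, n5, n9}
Sat(q ∧ ¬b) = {n0, n3, n9}
E[(b ∨ q) U (q ∧ ¬b)]: least fixpoint, start Z0 = Sat((q ∧ ¬b)) = {n0, n3, n9}, add states in Sat(b ∨ q) with some successor in Z. Z1 = {n0, n3, n6, n7, n9}; fixed.
Sat(E[(b ∨ q) U (q ∧ ¬b)]) = {n0, n3, n6, n7, n9}
Sat(AX E[(b ∨ q) U (q ∧ ¬b)]) = {s : every successor in {n0, n3, n6, n7, n9}} = {n3}
AF (AX E[(b ∨ q) U (q ∧ ¬b)]): least fixpoint, start Z0 = {n3}, add states with every successor in Z. Already a fixed point.
Sat(AF (AX E[(b ∨ q) U (q ∧ ¬b)])) = {n3}
|Sat(AF (AX E[(b ∨ q) U (q ∧ ¬b)]))| = |{n3}| = 1.

1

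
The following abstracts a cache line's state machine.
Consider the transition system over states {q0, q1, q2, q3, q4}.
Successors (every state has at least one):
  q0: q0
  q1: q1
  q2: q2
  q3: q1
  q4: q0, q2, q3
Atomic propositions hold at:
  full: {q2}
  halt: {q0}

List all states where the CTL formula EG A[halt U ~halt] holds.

{q1, q2, q3, q4}

Sat(~halt) = {q1, q2, q3, q4}
A[halt U ~halt]: least fixpoint, start Z0 = Sat(~halt) = {q1, q2, q3, q4}, add states in Sat(halt) with every successor in Z. Already a fixed point.
Sat(A[halt U ~halt]) = {q1, q2, q3, q4}
EG A[halt U ~halt]: greatest fixpoint, start Z0 = {q1, q2, q3, q4}, keep only states in Sat with some successor in Z. Already a fixed point.
Sat(EG A[halt U ~halt]) = {q1, q2, q3, q4}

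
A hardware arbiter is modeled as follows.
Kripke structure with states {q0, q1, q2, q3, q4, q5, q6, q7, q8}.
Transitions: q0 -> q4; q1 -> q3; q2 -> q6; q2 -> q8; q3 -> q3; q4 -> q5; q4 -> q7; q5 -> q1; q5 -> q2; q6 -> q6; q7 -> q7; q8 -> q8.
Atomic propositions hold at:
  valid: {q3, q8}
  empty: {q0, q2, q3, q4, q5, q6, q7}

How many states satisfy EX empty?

8

Sat(EX empty) = {s : some successor in {q0, q2, q3, q4, q5, q6, q7}} = {q0, q1, q2, q3, q4, q5, q6, q7}
|Sat(EX empty)| = |{q0, q1, q2, q3, q4, q5, q6, q7}| = 8.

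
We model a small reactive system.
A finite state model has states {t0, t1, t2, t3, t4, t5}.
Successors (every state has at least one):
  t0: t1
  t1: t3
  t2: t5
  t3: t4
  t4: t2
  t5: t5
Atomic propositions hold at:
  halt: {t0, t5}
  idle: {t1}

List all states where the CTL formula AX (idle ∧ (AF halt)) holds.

AF halt: least fixpoint, start Z0 = {t0, t5}, add states with every successor in Z. Z1 = {t0, t2, t5}; Z2 = {t0, t2, t4, t5}; Z3 = {t0, t2, t3, t4, t5}; Z4 = {t0, t1, t2, t3, t4, t5}; fixed.
Sat(AF halt) = {t0, t1, t2, t3, t4, t5}
Sat(idle ∧ (AF halt)) = {t1}
Sat(AX (idle ∧ (AF halt))) = {s : every successor in {t1}} = {t0}

{t0}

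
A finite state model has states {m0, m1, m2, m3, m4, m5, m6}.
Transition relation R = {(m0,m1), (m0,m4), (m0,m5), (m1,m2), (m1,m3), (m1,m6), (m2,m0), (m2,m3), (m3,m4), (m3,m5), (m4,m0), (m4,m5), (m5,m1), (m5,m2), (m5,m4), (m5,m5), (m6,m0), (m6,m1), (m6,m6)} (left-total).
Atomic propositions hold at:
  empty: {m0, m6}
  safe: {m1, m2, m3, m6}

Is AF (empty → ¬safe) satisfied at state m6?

No

Sat(¬safe) = {m0, m4, m5}
Sat(empty → ¬safe) = {m0, m1, m2, m3, m4, m5}
AF (empty → ¬safe): least fixpoint, start Z0 = {m0, m1, m2, m3, m4, m5}, add states with every successor in Z. Already a fixed point.
Sat(AF (empty → ¬safe)) = {m0, m1, m2, m3, m4, m5}
m6 ∉ Sat(AF (empty → ¬safe)) = {m0, m1, m2, m3, m4, m5}, so the formula does not hold at m6.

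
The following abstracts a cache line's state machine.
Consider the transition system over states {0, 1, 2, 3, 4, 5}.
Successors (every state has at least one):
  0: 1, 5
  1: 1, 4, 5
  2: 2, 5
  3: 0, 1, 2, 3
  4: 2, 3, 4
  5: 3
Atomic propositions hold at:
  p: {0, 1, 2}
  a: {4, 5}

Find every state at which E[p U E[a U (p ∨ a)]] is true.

Sat(p ∨ a) = {0, 1, 2, 4, 5}
E[a U (p ∨ a)]: least fixpoint, start Z0 = Sat((p ∨ a)) = {0, 1, 2, 4, 5}, add states in Sat(a) with some successor in Z. Already a fixed point.
Sat(E[a U (p ∨ a)]) = {0, 1, 2, 4, 5}
E[p U E[a U (p ∨ a)]]: least fixpoint, start Z0 = Sat(E[a U (p ∨ a)]) = {0, 1, 2, 4, 5}, add states in Sat(p) with some successor in Z. Already a fixed point.
Sat(E[p U E[a U (p ∨ a)]]) = {0, 1, 2, 4, 5}

{0, 1, 2, 4, 5}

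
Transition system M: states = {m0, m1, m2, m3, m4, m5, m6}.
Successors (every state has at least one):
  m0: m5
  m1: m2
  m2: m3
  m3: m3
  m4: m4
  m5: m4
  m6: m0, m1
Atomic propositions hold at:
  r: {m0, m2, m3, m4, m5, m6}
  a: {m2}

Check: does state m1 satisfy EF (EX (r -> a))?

Sat(r -> a) = {m1, m2}
Sat(EX (r -> a)) = {s : some successor in {m1, m2}} = {m1, m6}
EF (EX (r -> a)): least fixpoint, start Z0 = {m1, m6}, add states with some successor in Z. Already a fixed point.
Sat(EF (EX (r -> a))) = {m1, m6}
m1 ∈ Sat(EF (EX (r -> a))) = {m1, m6}, so the formula holds at m1.

Yes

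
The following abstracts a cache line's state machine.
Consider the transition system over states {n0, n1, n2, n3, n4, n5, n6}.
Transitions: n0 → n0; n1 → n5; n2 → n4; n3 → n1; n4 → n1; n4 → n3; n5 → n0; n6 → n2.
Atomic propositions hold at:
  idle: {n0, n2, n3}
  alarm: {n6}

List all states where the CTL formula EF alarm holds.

{n6}

EF alarm: least fixpoint, start Z0 = {n6}, add states with some successor in Z. Already a fixed point.
Sat(EF alarm) = {n6}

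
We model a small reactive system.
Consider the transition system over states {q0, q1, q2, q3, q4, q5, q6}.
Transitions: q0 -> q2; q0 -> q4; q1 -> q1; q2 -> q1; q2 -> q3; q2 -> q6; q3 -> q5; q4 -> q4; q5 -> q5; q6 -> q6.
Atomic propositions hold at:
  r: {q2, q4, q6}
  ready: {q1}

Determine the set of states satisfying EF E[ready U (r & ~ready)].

{q0, q2, q4, q6}

Sat(~ready) = {q0, q2, q3, q4, q5, q6}
Sat(r & ~ready) = {q2, q4, q6}
E[ready U (r & ~ready)]: least fixpoint, start Z0 = Sat((r & ~ready)) = {q2, q4, q6}, add states in Sat(ready) with some successor in Z. Already a fixed point.
Sat(E[ready U (r & ~ready)]) = {q2, q4, q6}
EF E[ready U (r & ~ready)]: least fixpoint, start Z0 = {q2, q4, q6}, add states with some successor in Z. Z1 = {q0, q2, q4, q6}; fixed.
Sat(EF E[ready U (r & ~ready)]) = {q0, q2, q4, q6}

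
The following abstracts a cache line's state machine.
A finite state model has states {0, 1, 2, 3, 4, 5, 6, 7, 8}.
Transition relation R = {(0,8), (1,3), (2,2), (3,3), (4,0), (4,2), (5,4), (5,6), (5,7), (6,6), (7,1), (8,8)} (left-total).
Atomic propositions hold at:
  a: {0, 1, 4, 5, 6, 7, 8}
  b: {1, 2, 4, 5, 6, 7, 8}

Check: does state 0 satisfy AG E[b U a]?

Yes

E[b U a]: least fixpoint, start Z0 = Sat(a) = {0, 1, 4, 5, 6, 7, 8}, add states in Sat(b) with some successor in Z. Already a fixed point.
Sat(E[b U a]) = {0, 1, 4, 5, 6, 7, 8}
AG E[b U a]: greatest fixpoint, start Z0 = {0, 1, 4, 5, 6, 7, 8}, keep only states in Sat with every successor in Z. Z1 = {0, 5, 6, 7, 8}; Z2 = {0, 6, 8}; fixed.
Sat(AG E[b U a]) = {0, 6, 8}
0 ∈ Sat(AG E[b U a]) = {0, 6, 8}, so the formula holds at 0.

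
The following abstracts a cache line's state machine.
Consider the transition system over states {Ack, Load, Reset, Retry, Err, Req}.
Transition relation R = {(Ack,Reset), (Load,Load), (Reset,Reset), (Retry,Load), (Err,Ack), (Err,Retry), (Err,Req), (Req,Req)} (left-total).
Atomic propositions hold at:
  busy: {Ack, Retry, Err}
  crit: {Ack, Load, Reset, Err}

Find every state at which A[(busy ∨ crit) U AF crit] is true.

Sat(busy ∨ crit) = {Ack, Load, Reset, Retry, Err}
AF crit: least fixpoint, start Z0 = {Ack, Load, Reset, Err}, add states with every successor in Z. Z1 = {Ack, Load, Reset, Retry, Err}; fixed.
Sat(AF crit) = {Ack, Load, Reset, Retry, Err}
A[(busy ∨ crit) U AF crit]: least fixpoint, start Z0 = Sat(AF crit) = {Ack, Load, Reset, Retry, Err}, add states in Sat(busy ∨ crit) with every successor in Z. Already a fixed point.
Sat(A[(busy ∨ crit) U AF crit]) = {Ack, Load, Reset, Retry, Err}

{Ack, Load, Reset, Retry, Err}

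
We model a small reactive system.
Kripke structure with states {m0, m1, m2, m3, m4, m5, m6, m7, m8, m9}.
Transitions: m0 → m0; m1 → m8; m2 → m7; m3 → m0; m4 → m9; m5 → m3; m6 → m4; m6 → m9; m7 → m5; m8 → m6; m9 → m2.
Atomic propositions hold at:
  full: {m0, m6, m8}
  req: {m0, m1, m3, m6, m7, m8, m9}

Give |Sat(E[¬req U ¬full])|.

Sat(¬req) = {m2, m4, m5}
Sat(¬full) = {m1, m2, m3, m4, m5, m7, m9}
E[¬req U ¬full]: least fixpoint, start Z0 = Sat(¬full) = {m1, m2, m3, m4, m5, m7, m9}, add states in Sat(¬req) with some successor in Z. Already a fixed point.
Sat(E[¬req U ¬full]) = {m1, m2, m3, m4, m5, m7, m9}
|Sat(E[¬req U ¬full])| = |{m1, m2, m3, m4, m5, m7, m9}| = 7.

7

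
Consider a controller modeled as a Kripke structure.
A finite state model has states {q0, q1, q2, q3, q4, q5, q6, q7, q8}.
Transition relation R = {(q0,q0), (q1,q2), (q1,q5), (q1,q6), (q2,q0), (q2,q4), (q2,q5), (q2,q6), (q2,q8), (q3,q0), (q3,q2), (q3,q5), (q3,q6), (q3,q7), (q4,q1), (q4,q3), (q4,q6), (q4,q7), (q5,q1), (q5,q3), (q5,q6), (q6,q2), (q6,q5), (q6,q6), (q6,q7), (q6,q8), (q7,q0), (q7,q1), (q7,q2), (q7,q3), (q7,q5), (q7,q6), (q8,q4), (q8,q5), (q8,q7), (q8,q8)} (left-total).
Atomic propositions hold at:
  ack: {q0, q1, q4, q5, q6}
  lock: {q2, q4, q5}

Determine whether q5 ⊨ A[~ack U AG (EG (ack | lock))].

Sat(~ack) = {q2, q3, q7, q8}
Sat(ack | lock) = {q0, q1, q2, q4, q5, q6}
EG (ack | lock): greatest fixpoint, start Z0 = {q0, q1, q2, q4, q5, q6}, keep only states in Sat with some successor in Z. Already a fixed point.
Sat(EG (ack | lock)) = {q0, q1, q2, q4, q5, q6}
AG (EG (ack | lock)): greatest fixpoint, start Z0 = {q0, q1, q2, q4, q5, q6}, keep only states in Sat with every successor in Z. Z1 = {q0, q1}; Z2 = {q0}; fixed.
Sat(AG (EG (ack | lock))) = {q0}
A[~ack U AG (EG (ack | lock))]: least fixpoint, start Z0 = Sat(AG (EG (ack | lock))) = {q0}, add states in Sat(~ack) with every successor in Z. Already a fixed point.
Sat(A[~ack U AG (EG (ack | lock))]) = {q0}
q5 ∉ Sat(A[~ack U AG (EG (ack | lock))]) = {q0}, so the formula does not hold at q5.

No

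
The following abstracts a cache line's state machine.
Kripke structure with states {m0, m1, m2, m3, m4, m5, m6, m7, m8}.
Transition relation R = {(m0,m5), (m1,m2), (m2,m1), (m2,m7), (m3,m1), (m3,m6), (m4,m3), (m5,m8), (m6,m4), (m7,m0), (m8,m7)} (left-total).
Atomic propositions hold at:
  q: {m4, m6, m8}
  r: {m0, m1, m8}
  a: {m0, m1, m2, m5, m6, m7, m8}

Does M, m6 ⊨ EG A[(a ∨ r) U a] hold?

No

Sat(a ∨ r) = {m0, m1, m2, m5, m6, m7, m8}
A[(a ∨ r) U a]: least fixpoint, start Z0 = Sat(a) = {m0, m1, m2, m5, m6, m7, m8}, add states in Sat(a ∨ r) with every successor in Z. Already a fixed point.
Sat(A[(a ∨ r) U a]) = {m0, m1, m2, m5, m6, m7, m8}
EG A[(a ∨ r) U a]: greatest fixpoint, start Z0 = {m0, m1, m2, m5, m6, m7, m8}, keep only states in Sat with some successor in Z. Z1 = {m0, m1, m2, m5, m7, m8}; fixed.
Sat(EG A[(a ∨ r) U a]) = {m0, m1, m2, m5, m7, m8}
m6 ∉ Sat(EG A[(a ∨ r) U a]) = {m0, m1, m2, m5, m7, m8}, so the formula does not hold at m6.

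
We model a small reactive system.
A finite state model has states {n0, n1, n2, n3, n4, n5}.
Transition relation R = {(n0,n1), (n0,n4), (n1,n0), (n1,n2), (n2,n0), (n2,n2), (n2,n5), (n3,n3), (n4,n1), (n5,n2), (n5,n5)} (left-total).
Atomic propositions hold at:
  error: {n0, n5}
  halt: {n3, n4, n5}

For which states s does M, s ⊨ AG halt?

AG halt: greatest fixpoint, start Z0 = {n3, n4, n5}, keep only states in Sat with every successor in Z. Z1 = {n3}; fixed.
Sat(AG halt) = {n3}

{n3}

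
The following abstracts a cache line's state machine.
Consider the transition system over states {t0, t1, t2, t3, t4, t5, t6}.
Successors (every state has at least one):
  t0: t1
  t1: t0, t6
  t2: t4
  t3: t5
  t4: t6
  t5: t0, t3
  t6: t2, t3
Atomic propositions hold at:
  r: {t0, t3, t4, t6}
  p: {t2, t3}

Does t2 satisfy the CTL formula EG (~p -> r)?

Yes

Sat(~p) = {t0, t1, t4, t5, t6}
Sat(~p -> r) = {t0, t2, t3, t4, t6}
EG (~p -> r): greatest fixpoint, start Z0 = {t0, t2, t3, t4, t6}, keep only states in Sat with some successor in Z. Z1 = {t2, t4, t6}; fixed.
Sat(EG (~p -> r)) = {t2, t4, t6}
t2 ∈ Sat(EG (~p -> r)) = {t2, t4, t6}, so the formula holds at t2.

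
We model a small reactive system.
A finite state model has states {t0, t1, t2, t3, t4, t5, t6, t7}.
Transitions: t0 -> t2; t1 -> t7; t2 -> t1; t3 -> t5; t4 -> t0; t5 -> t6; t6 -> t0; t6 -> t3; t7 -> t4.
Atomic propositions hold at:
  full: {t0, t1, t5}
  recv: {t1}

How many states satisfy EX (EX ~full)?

Sat(~full) = {t2, t3, t4, t6, t7}
Sat(EX ~full) = {s : some successor in {t2, t3, t4, t6, t7}} = {t0, t1, t5, t6, t7}
Sat(EX (EX ~full)) = {s : some successor in {t0, t1, t5, t6, t7}} = {t1, t2, t3, t4, t5, t6}
|Sat(EX (EX ~full))| = |{t1, t2, t3, t4, t5, t6}| = 6.

6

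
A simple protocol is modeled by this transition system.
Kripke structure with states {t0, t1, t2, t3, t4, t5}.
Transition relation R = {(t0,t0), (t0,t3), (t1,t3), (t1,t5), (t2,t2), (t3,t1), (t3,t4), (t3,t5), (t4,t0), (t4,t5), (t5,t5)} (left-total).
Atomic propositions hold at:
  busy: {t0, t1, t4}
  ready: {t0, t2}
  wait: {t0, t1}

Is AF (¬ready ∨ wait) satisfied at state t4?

Yes

Sat(¬ready) = {t1, t3, t4, t5}
Sat(¬ready ∨ wait) = {t0, t1, t3, t4, t5}
AF (¬ready ∨ wait): least fixpoint, start Z0 = {t0, t1, t3, t4, t5}, add states with every successor in Z. Already a fixed point.
Sat(AF (¬ready ∨ wait)) = {t0, t1, t3, t4, t5}
t4 ∈ Sat(AF (¬ready ∨ wait)) = {t0, t1, t3, t4, t5}, so the formula holds at t4.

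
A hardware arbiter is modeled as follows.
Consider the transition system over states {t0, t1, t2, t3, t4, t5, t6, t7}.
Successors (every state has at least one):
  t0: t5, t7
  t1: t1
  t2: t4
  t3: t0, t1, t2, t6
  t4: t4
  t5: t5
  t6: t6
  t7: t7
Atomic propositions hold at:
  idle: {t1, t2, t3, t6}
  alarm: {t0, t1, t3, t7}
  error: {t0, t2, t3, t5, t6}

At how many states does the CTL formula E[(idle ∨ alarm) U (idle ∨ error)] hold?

6

Sat(idle ∨ alarm) = {t0, t1, t2, t3, t6, t7}
Sat(idle ∨ error) = {t0, t1, t2, t3, t5, t6}
E[(idle ∨ alarm) U (idle ∨ error)]: least fixpoint, start Z0 = Sat((idle ∨ error)) = {t0, t1, t2, t3, t5, t6}, add states in Sat(idle ∨ alarm) with some successor in Z. Already a fixed point.
Sat(E[(idle ∨ alarm) U (idle ∨ error)]) = {t0, t1, t2, t3, t5, t6}
|Sat(E[(idle ∨ alarm) U (idle ∨ error)])| = |{t0, t1, t2, t3, t5, t6}| = 6.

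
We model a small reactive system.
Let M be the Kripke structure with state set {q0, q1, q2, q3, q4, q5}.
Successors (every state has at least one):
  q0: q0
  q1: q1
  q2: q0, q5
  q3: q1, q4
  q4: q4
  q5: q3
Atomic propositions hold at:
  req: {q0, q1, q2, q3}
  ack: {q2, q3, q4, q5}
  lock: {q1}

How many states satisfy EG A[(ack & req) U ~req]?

1

Sat(ack & req) = {q2, q3}
Sat(~req) = {q4, q5}
A[(ack & req) U ~req]: least fixpoint, start Z0 = Sat(~req) = {q4, q5}, add states in Sat(ack & req) with every successor in Z. Already a fixed point.
Sat(A[(ack & req) U ~req]) = {q4, q5}
EG A[(ack & req) U ~req]: greatest fixpoint, start Z0 = {q4, q5}, keep only states in Sat with some successor in Z. Z1 = {q4}; fixed.
Sat(EG A[(ack & req) U ~req]) = {q4}
|Sat(EG A[(ack & req) U ~req])| = |{q4}| = 1.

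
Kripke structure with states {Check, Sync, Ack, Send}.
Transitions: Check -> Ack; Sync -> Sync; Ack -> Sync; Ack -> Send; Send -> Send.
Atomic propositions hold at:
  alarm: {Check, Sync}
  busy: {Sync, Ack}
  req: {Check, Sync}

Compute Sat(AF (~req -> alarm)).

{Check, Sync}

Sat(~req) = {Ack, Send}
Sat(~req -> alarm) = {Check, Sync}
AF (~req -> alarm): least fixpoint, start Z0 = {Check, Sync}, add states with every successor in Z. Already a fixed point.
Sat(AF (~req -> alarm)) = {Check, Sync}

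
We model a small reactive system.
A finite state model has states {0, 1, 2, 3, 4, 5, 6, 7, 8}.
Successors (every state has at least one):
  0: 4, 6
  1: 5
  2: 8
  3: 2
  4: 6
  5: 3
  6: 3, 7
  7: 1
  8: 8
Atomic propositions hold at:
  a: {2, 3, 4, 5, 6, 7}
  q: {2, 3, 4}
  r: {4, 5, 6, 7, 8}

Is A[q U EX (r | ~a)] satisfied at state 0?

Yes

Sat(~a) = {0, 1, 8}
Sat(r | ~a) = {0, 1, 4, 5, 6, 7, 8}
Sat(EX (r | ~a)) = {s : some successor in {0, 1, 4, 5, 6, 7, 8}} = {0, 1, 2, 4, 6, 7, 8}
A[q U EX (r | ~a)]: least fixpoint, start Z0 = Sat(EX (r | ~a)) = {0, 1, 2, 4, 6, 7, 8}, add states in Sat(q) with every successor in Z. Z1 = {0, 1, 2, 3, 4, 6, 7, 8}; fixed.
Sat(A[q U EX (r | ~a)]) = {0, 1, 2, 3, 4, 6, 7, 8}
0 ∈ Sat(A[q U EX (r | ~a)]) = {0, 1, 2, 3, 4, 6, 7, 8}, so the formula holds at 0.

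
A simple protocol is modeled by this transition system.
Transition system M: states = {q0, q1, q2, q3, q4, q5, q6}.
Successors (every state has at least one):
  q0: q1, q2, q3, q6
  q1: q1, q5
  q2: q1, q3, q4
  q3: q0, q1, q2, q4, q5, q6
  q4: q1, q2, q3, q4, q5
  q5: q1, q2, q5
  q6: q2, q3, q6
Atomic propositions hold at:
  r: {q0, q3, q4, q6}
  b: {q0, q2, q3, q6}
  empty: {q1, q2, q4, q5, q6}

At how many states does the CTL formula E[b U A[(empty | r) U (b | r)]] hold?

5

Sat(empty | r) = {q0, q1, q2, q3, q4, q5, q6}
Sat(b | r) = {q0, q2, q3, q4, q6}
A[(empty | r) U (b | r)]: least fixpoint, start Z0 = Sat((b | r)) = {q0, q2, q3, q4, q6}, add states in Sat(empty | r) with every successor in Z. Already a fixed point.
Sat(A[(empty | r) U (b | r)]) = {q0, q2, q3, q4, q6}
E[b U A[(empty | r) U (b | r)]]: least fixpoint, start Z0 = Sat(A[(empty | r) U (b | r)]) = {q0, q2, q3, q4, q6}, add states in Sat(b) with some successor in Z. Already a fixed point.
Sat(E[b U A[(empty | r) U (b | r)]]) = {q0, q2, q3, q4, q6}
|Sat(E[b U A[(empty | r) U (b | r)]])| = |{q0, q2, q3, q4, q6}| = 5.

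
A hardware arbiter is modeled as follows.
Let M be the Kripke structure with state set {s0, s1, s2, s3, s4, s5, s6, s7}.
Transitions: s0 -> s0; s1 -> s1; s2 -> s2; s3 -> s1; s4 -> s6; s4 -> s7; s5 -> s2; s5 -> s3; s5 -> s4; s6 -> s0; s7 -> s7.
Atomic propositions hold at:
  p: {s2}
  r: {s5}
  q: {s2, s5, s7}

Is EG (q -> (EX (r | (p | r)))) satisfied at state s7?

No

Sat(p | r) = {s2, s5}
Sat(r | (p | r)) = {s2, s5}
Sat(EX (r | (p | r))) = {s : some successor in {s2, s5}} = {s2, s5}
Sat(q -> (EX (r | (p | r)))) = {s0, s1, s2, s3, s4, s5, s6}
EG (q -> (EX (r | (p | r)))): greatest fixpoint, start Z0 = {s0, s1, s2, s3, s4, s5, s6}, keep only states in Sat with some successor in Z. Already a fixed point.
Sat(EG (q -> (EX (r | (p | r))))) = {s0, s1, s2, s3, s4, s5, s6}
s7 ∉ Sat(EG (q -> (EX (r | (p | r))))) = {s0, s1, s2, s3, s4, s5, s6}, so the formula does not hold at s7.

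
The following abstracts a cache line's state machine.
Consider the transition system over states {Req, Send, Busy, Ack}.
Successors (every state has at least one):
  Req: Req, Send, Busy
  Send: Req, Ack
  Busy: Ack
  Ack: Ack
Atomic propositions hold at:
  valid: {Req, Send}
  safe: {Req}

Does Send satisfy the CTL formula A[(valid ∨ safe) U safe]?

No

Sat(valid ∨ safe) = {Req, Send}
A[(valid ∨ safe) U safe]: least fixpoint, start Z0 = Sat(safe) = {Req}, add states in Sat(valid ∨ safe) with every successor in Z. Already a fixed point.
Sat(A[(valid ∨ safe) U safe]) = {Req}
Send ∉ Sat(A[(valid ∨ safe) U safe]) = {Req}, so the formula does not hold at Send.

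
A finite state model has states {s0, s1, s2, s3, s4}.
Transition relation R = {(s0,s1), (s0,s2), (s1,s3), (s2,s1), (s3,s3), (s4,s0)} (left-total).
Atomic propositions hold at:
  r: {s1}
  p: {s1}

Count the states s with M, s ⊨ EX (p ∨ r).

2

Sat(p ∨ r) = {s1}
Sat(EX (p ∨ r)) = {s : some successor in {s1}} = {s0, s2}
|Sat(EX (p ∨ r))| = |{s0, s2}| = 2.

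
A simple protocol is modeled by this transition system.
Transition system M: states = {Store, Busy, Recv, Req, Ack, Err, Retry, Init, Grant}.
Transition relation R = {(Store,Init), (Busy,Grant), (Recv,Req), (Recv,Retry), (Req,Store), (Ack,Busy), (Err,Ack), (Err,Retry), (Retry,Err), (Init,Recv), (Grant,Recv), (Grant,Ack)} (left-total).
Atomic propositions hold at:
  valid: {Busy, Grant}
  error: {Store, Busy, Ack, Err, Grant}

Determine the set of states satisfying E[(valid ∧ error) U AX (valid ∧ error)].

Sat(valid ∧ error) = {Busy, Grant}
Sat(AX (valid ∧ error)) = {s : every successor in {Busy, Grant}} = {Busy, Ack}
E[(valid ∧ error) U AX (valid ∧ error)]: least fixpoint, start Z0 = Sat(AX (valid ∧ error)) = {Busy, Ack}, add states in Sat(valid ∧ error) with some successor in Z. Z1 = {Busy, Ack, Grant}; fixed.
Sat(E[(valid ∧ error) U AX (valid ∧ error)]) = {Busy, Ack, Grant}

{Busy, Ack, Grant}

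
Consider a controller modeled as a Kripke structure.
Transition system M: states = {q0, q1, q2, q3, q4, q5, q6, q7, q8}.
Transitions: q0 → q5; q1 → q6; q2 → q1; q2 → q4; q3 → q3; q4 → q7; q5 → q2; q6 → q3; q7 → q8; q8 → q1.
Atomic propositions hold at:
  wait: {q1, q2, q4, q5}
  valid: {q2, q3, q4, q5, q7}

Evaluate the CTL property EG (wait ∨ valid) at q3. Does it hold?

Sat(wait ∨ valid) = {q1, q2, q3, q4, q5, q7}
EG (wait ∨ valid): greatest fixpoint, start Z0 = {q1, q2, q3, q4, q5, q7}, keep only states in Sat with some successor in Z. Z1 = {q2, q3, q4, q5}; Z2 = {q2, q3, q5}; Z3 = {q3, q5}; Z4 = {q3}; fixed.
Sat(EG (wait ∨ valid)) = {q3}
q3 ∈ Sat(EG (wait ∨ valid)) = {q3}, so the formula holds at q3.

Yes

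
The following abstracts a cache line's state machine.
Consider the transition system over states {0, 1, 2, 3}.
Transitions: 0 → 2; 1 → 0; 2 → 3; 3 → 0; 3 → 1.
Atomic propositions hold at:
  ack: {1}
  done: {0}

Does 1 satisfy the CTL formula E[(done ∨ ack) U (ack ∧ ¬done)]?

Yes

Sat(done ∨ ack) = {0, 1}
Sat(¬done) = {1, 2, 3}
Sat(ack ∧ ¬done) = {1}
E[(done ∨ ack) U (ack ∧ ¬done)]: least fixpoint, start Z0 = Sat((ack ∧ ¬done)) = {1}, add states in Sat(done ∨ ack) with some successor in Z. Already a fixed point.
Sat(E[(done ∨ ack) U (ack ∧ ¬done)]) = {1}
1 ∈ Sat(E[(done ∨ ack) U (ack ∧ ¬done)]) = {1}, so the formula holds at 1.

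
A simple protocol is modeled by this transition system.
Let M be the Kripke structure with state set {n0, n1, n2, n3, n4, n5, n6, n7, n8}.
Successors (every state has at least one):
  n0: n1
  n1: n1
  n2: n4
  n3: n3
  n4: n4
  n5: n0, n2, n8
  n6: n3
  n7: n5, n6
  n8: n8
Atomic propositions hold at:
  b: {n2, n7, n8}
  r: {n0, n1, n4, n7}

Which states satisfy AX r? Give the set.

Sat(AX r) = {s : every successor in {n0, n1, n4, n7}} = {n0, n1, n2, n4}

{n0, n1, n2, n4}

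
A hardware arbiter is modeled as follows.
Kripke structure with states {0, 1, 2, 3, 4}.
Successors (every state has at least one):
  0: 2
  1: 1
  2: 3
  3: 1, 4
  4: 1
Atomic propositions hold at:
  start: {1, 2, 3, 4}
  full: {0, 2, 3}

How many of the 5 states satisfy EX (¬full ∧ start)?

3

Sat(¬full) = {1, 4}
Sat(¬full ∧ start) = {1, 4}
Sat(EX (¬full ∧ start)) = {s : some successor in {1, 4}} = {1, 3, 4}
|Sat(EX (¬full ∧ start))| = |{1, 3, 4}| = 3.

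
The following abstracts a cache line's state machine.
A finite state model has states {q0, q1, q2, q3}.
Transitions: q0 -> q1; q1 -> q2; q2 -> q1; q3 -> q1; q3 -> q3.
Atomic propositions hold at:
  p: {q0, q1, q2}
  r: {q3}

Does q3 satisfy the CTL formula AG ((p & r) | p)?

No

Sat(p & r) = ∅
Sat((p & r) | p) = {q0, q1, q2}
AG ((p & r) | p): greatest fixpoint, start Z0 = {q0, q1, q2}, keep only states in Sat with every successor in Z. Already a fixed point.
Sat(AG ((p & r) | p)) = {q0, q1, q2}
q3 ∉ Sat(AG ((p & r) | p)) = {q0, q1, q2}, so the formula does not hold at q3.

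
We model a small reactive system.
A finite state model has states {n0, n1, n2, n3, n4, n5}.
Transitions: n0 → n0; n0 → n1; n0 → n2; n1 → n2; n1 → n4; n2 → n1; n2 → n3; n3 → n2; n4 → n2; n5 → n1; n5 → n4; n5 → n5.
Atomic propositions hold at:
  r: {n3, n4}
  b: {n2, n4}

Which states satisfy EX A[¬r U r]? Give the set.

{n1, n2, n5}

Sat(¬r) = {n0, n1, n2, n5}
A[¬r U r]: least fixpoint, start Z0 = Sat(r) = {n3, n4}, add states in Sat(¬r) with every successor in Z. Already a fixed point.
Sat(A[¬r U r]) = {n3, n4}
Sat(EX A[¬r U r]) = {s : some successor in {n3, n4}} = {n1, n2, n5}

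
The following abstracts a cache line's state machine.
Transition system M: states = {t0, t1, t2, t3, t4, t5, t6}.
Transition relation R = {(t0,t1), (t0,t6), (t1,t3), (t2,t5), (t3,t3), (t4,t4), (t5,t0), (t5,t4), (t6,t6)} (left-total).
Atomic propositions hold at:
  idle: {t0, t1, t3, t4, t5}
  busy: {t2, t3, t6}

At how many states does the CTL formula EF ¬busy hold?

Sat(¬busy) = {t0, t1, t4, t5}
EF ¬busy: least fixpoint, start Z0 = {t0, t1, t4, t5}, add states with some successor in Z. Z1 = {t0, t1, t2, t4, t5}; fixed.
Sat(EF ¬busy) = {t0, t1, t2, t4, t5}
|Sat(EF ¬busy)| = |{t0, t1, t2, t4, t5}| = 5.

5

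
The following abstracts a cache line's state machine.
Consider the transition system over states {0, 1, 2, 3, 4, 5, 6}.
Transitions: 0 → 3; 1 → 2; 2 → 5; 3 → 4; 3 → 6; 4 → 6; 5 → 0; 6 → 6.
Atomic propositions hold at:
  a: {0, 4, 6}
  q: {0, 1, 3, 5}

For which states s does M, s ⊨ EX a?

{3, 4, 5, 6}

Sat(EX a) = {s : some successor in {0, 4, 6}} = {3, 4, 5, 6}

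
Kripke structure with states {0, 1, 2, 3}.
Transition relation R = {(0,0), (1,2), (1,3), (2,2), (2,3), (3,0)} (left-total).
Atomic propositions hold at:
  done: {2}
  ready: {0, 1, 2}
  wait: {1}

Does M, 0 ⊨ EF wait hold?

No

EF wait: least fixpoint, start Z0 = {1}, add states with some successor in Z. Already a fixed point.
Sat(EF wait) = {1}
0 ∉ Sat(EF wait) = {1}, so the formula does not hold at 0.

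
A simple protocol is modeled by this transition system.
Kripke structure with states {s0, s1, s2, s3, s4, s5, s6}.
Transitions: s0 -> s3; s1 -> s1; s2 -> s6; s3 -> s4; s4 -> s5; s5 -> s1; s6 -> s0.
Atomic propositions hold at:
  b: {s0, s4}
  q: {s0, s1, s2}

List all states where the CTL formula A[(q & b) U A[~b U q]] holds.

{s0, s1, s2, s5, s6}

Sat(q & b) = {s0}
Sat(~b) = {s1, s2, s3, s5, s6}
A[~b U q]: least fixpoint, start Z0 = Sat(q) = {s0, s1, s2}, add states in Sat(~b) with every successor in Z. Z1 = {s0, s1, s2, s5, s6}; fixed.
Sat(A[~b U q]) = {s0, s1, s2, s5, s6}
A[(q & b) U A[~b U q]]: least fixpoint, start Z0 = Sat(A[~b U q]) = {s0, s1, s2, s5, s6}, add states in Sat(q & b) with every successor in Z. Already a fixed point.
Sat(A[(q & b) U A[~b U q]]) = {s0, s1, s2, s5, s6}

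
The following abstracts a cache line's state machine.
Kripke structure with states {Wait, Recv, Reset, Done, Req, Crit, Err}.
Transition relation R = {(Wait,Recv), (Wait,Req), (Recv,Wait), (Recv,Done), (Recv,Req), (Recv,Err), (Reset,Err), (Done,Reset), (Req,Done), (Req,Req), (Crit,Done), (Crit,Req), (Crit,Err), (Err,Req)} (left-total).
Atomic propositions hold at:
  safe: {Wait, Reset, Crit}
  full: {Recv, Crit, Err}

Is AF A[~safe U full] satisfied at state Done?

Sat(~safe) = {Recv, Done, Req, Err}
A[~safe U full]: least fixpoint, start Z0 = Sat(full) = {Recv, Crit, Err}, add states in Sat(~safe) with every successor in Z. Already a fixed point.
Sat(A[~safe U full]) = {Recv, Crit, Err}
AF A[~safe U full]: least fixpoint, start Z0 = {Recv, Crit, Err}, add states with every successor in Z. Z1 = {Recv, Reset, Crit, Err}; Z2 = {Recv, Reset, Done, Crit, Err}; fixed.
Sat(AF A[~safe U full]) = {Recv, Reset, Done, Crit, Err}
Done ∈ Sat(AF A[~safe U full]) = {Recv, Reset, Done, Crit, Err}, so the formula holds at Done.

Yes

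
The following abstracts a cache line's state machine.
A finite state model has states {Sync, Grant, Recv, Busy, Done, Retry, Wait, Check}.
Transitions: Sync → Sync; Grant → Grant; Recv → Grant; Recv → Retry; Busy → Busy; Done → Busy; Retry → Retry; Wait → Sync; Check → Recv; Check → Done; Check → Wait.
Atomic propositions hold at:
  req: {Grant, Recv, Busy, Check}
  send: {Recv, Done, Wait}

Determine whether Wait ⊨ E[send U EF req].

No

EF req: least fixpoint, start Z0 = {Grant, Recv, Busy, Check}, add states with some successor in Z. Z1 = {Grant, Recv, Busy, Done, Check}; fixed.
Sat(EF req) = {Grant, Recv, Busy, Done, Check}
E[send U EF req]: least fixpoint, start Z0 = Sat(EF req) = {Grant, Recv, Busy, Done, Check}, add states in Sat(send) with some successor in Z. Already a fixed point.
Sat(E[send U EF req]) = {Grant, Recv, Busy, Done, Check}
Wait ∉ Sat(E[send U EF req]) = {Grant, Recv, Busy, Done, Check}, so the formula does not hold at Wait.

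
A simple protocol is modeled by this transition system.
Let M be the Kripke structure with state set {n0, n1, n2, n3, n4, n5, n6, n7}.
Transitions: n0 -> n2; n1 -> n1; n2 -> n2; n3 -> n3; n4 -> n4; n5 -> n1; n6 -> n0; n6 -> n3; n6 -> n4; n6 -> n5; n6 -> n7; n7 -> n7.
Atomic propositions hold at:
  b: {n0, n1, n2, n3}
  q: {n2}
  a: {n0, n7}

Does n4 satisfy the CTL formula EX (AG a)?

AG a: greatest fixpoint, start Z0 = {n0, n7}, keep only states in Sat with every successor in Z. Z1 = {n7}; fixed.
Sat(AG a) = {n7}
Sat(EX (AG a)) = {s : some successor in {n7}} = {n6, n7}
n4 ∉ Sat(EX (AG a)) = {n6, n7}, so the formula does not hold at n4.

No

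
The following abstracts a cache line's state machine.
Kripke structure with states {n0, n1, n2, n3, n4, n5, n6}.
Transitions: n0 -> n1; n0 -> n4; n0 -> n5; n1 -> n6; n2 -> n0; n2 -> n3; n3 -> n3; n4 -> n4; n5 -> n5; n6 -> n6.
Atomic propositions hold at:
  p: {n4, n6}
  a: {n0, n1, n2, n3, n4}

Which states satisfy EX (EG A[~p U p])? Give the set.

{n0, n1, n4, n6}

Sat(~p) = {n0, n1, n2, n3, n5}
A[~p U p]: least fixpoint, start Z0 = Sat(p) = {n4, n6}, add states in Sat(~p) with every successor in Z. Z1 = {n1, n4, n6}; fixed.
Sat(A[~p U p]) = {n1, n4, n6}
EG A[~p U p]: greatest fixpoint, start Z0 = {n1, n4, n6}, keep only states in Sat with some successor in Z. Already a fixed point.
Sat(EG A[~p U p]) = {n1, n4, n6}
Sat(EX (EG A[~p U p])) = {s : some successor in {n1, n4, n6}} = {n0, n1, n4, n6}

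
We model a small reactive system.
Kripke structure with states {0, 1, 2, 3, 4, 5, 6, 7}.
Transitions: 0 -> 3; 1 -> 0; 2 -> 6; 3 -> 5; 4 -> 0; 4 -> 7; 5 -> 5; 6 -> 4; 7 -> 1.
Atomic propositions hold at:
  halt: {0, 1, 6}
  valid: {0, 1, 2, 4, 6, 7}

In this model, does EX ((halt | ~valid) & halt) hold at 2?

Sat(~valid) = {3, 5}
Sat(halt | ~valid) = {0, 1, 3, 5, 6}
Sat((halt | ~valid) & halt) = {0, 1, 6}
Sat(EX ((halt | ~valid) & halt)) = {s : some successor in {0, 1, 6}} = {1, 2, 4, 7}
2 ∈ Sat(EX ((halt | ~valid) & halt)) = {1, 2, 4, 7}, so the formula holds at 2.

Yes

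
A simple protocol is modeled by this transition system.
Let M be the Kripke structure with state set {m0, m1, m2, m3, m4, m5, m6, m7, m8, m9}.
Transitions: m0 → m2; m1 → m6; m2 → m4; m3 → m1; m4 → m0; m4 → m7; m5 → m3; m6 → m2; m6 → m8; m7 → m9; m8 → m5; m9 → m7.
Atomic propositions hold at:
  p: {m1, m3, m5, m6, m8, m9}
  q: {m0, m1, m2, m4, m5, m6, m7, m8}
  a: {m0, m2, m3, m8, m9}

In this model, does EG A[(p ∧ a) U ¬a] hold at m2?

Sat(p ∧ a) = {m3, m8, m9}
Sat(¬a) = {m1, m4, m5, m6, m7}
A[(p ∧ a) U ¬a]: least fixpoint, start Z0 = Sat(¬a) = {m1, m4, m5, m6, m7}, add states in Sat(p ∧ a) with every successor in Z. Z1 = {m1, m3, m4, m5, m6, m7, m8, m9}; fixed.
Sat(A[(p ∧ a) U ¬a]) = {m1, m3, m4, m5, m6, m7, m8, m9}
EG A[(p ∧ a) U ¬a]: greatest fixpoint, start Z0 = {m1, m3, m4, m5, m6, m7, m8, m9}, keep only states in Sat with some successor in Z. Already a fixed point.
Sat(EG A[(p ∧ a) U ¬a]) = {m1, m3, m4, m5, m6, m7, m8, m9}
m2 ∉ Sat(EG A[(p ∧ a) U ¬a]) = {m1, m3, m4, m5, m6, m7, m8, m9}, so the formula does not hold at m2.

No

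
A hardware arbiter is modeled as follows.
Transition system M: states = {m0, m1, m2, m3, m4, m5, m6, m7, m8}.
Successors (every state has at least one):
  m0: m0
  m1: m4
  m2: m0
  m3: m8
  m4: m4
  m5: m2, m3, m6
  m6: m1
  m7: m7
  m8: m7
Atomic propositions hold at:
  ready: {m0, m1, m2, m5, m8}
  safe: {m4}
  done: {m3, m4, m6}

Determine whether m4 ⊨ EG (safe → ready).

No

Sat(safe → ready) = {m0, m1, m2, m3, m5, m6, m7, m8}
EG (safe → ready): greatest fixpoint, start Z0 = {m0, m1, m2, m3, m5, m6, m7, m8}, keep only states in Sat with some successor in Z. Z1 = {m0, m2, m3, m5, m6, m7, m8}; Z2 = {m0, m2, m3, m5, m7, m8}; fixed.
Sat(EG (safe → ready)) = {m0, m2, m3, m5, m7, m8}
m4 ∉ Sat(EG (safe → ready)) = {m0, m2, m3, m5, m7, m8}, so the formula does not hold at m4.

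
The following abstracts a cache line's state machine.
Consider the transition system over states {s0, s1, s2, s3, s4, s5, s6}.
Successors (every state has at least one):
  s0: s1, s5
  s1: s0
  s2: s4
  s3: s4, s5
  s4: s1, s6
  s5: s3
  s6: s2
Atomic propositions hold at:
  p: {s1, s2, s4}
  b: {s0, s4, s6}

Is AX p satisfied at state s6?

Sat(AX p) = {s : every successor in {s1, s2, s4}} = {s2, s6}
s6 ∈ Sat(AX p) = {s2, s6}, so the formula holds at s6.

Yes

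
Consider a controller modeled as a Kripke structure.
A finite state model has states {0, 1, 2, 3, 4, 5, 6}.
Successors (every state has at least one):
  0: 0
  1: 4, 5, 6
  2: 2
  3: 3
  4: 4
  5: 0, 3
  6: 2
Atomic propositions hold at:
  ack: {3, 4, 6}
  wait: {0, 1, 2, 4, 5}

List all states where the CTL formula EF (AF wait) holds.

{0, 1, 2, 4, 5, 6}

AF wait: least fixpoint, start Z0 = {0, 1, 2, 4, 5}, add states with every successor in Z. Z1 = {0, 1, 2, 4, 5, 6}; fixed.
Sat(AF wait) = {0, 1, 2, 4, 5, 6}
EF (AF wait): least fixpoint, start Z0 = {0, 1, 2, 4, 5, 6}, add states with some successor in Z. Already a fixed point.
Sat(EF (AF wait)) = {0, 1, 2, 4, 5, 6}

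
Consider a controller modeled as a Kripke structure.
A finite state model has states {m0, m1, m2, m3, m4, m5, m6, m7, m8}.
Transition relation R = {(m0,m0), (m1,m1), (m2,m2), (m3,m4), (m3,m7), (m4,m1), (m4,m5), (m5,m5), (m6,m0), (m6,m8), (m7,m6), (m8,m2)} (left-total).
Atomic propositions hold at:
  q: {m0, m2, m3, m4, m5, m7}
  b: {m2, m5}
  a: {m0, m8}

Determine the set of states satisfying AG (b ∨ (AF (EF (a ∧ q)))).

{m0, m2, m5}

Sat(a ∧ q) = {m0}
EF (a ∧ q): least fixpoint, start Z0 = {m0}, add states with some successor in Z. Z1 = {m0, m6}; Z2 = {m0, m6, m7}; Z3 = {m0, m3, m6, m7}; fixed.
Sat(EF (a ∧ q)) = {m0, m3, m6, m7}
AF (EF (a ∧ q)): least fixpoint, start Z0 = {m0, m3, m6, m7}, add states with every successor in Z. Already a fixed point.
Sat(AF (EF (a ∧ q))) = {m0, m3, m6, m7}
Sat(b ∨ (AF (EF (a ∧ q)))) = {m0, m2, m3, m5, m6, m7}
AG (b ∨ (AF (EF (a ∧ q)))): greatest fixpoint, start Z0 = {m0, m2, m3, m5, m6, m7}, keep only states in Sat with every successor in Z. Z1 = {m0, m2, m5, m7}; Z2 = {m0, m2, m5}; fixed.
Sat(AG (b ∨ (AF (EF (a ∧ q))))) = {m0, m2, m5}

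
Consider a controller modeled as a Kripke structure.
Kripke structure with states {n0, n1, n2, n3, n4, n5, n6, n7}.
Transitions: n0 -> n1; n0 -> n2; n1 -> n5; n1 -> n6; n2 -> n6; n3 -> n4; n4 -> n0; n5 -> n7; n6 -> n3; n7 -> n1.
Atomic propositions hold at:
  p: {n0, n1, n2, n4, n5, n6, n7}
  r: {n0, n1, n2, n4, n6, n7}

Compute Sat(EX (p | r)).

Sat(p | r) = {n0, n1, n2, n4, n5, n6, n7}
Sat(EX (p | r)) = {s : some successor in {n0, n1, n2, n4, n5, n6, n7}} = {n0, n1, n2, n3, n4, n5, n7}

{n0, n1, n2, n3, n4, n5, n7}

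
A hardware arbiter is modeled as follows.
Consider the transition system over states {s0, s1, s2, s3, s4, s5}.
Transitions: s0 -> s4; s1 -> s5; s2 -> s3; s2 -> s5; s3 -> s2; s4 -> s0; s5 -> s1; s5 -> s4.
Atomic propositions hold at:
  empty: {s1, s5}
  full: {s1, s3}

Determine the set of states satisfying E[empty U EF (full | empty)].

Sat(full | empty) = {s1, s3, s5}
EF (full | empty): least fixpoint, start Z0 = {s1, s3, s5}, add states with some successor in Z. Z1 = {s1, s2, s3, s5}; fixed.
Sat(EF (full | empty)) = {s1, s2, s3, s5}
E[empty U EF (full | empty)]: least fixpoint, start Z0 = Sat(EF (full | empty)) = {s1, s2, s3, s5}, add states in Sat(empty) with some successor in Z. Already a fixed point.
Sat(E[empty U EF (full | empty)]) = {s1, s2, s3, s5}

{s1, s2, s3, s5}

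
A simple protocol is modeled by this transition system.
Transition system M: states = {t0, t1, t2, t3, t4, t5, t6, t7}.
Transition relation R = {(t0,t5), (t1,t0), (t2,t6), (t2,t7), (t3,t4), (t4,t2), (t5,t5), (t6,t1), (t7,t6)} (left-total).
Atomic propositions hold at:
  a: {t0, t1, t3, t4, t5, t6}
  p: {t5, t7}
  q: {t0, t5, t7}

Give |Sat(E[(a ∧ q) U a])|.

6

Sat(a ∧ q) = {t0, t5}
E[(a ∧ q) U a]: least fixpoint, start Z0 = Sat(a) = {t0, t1, t3, t4, t5, t6}, add states in Sat(a ∧ q) with some successor in Z. Already a fixed point.
Sat(E[(a ∧ q) U a]) = {t0, t1, t3, t4, t5, t6}
|Sat(E[(a ∧ q) U a])| = |{t0, t1, t3, t4, t5, t6}| = 6.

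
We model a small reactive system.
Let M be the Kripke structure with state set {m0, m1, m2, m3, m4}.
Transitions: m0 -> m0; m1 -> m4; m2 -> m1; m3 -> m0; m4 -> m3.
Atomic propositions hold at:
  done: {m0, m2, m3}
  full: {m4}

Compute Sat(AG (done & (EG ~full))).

{m0, m3}

Sat(~full) = {m0, m1, m2, m3}
EG ~full: greatest fixpoint, start Z0 = {m0, m1, m2, m3}, keep only states in Sat with some successor in Z. Z1 = {m0, m2, m3}; Z2 = {m0, m3}; fixed.
Sat(EG ~full) = {m0, m3}
Sat(done & (EG ~full)) = {m0, m3}
AG (done & (EG ~full)): greatest fixpoint, start Z0 = {m0, m3}, keep only states in Sat with every successor in Z. Already a fixed point.
Sat(AG (done & (EG ~full))) = {m0, m3}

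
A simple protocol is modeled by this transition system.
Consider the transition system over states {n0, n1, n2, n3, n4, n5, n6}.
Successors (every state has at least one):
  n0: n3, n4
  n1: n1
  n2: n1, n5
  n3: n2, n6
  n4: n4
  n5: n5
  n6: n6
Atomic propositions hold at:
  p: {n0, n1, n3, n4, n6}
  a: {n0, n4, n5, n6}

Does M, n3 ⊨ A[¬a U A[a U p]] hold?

Sat(¬a) = {n1, n2, n3}
A[a U p]: least fixpoint, start Z0 = Sat(p) = {n0, n1, n3, n4, n6}, add states in Sat(a) with every successor in Z. Already a fixed point.
Sat(A[a U p]) = {n0, n1, n3, n4, n6}
A[¬a U A[a U p]]: least fixpoint, start Z0 = Sat(A[a U p]) = {n0, n1, n3, n4, n6}, add states in Sat(¬a) with every successor in Z. Already a fixed point.
Sat(A[¬a U A[a U p]]) = {n0, n1, n3, n4, n6}
n3 ∈ Sat(A[¬a U A[a U p]]) = {n0, n1, n3, n4, n6}, so the formula holds at n3.

Yes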